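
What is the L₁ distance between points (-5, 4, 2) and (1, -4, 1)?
15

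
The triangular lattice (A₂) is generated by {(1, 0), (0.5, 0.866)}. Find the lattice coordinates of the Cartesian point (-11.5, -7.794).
-7b₁ - 9b₂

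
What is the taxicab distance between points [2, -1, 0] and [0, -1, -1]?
3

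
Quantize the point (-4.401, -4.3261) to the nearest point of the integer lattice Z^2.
(-4, -4)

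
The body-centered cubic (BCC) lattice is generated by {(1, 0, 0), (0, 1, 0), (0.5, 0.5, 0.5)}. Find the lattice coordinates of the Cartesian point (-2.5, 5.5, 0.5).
-3b₁ + 5b₂ + b₃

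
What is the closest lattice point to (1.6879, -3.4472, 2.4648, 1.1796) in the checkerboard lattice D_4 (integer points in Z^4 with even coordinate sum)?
(2, -3, 2, 1)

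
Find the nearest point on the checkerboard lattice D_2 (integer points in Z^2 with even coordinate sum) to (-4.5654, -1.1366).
(-5, -1)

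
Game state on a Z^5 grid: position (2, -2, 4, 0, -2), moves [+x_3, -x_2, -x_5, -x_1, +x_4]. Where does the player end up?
(1, -3, 5, 1, -3)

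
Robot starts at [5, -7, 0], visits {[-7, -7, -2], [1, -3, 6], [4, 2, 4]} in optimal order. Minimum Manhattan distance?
44
(one optimal route: (5, -7, 0) → (-7, -7, -2) → (1, -3, 6) → (4, 2, 4))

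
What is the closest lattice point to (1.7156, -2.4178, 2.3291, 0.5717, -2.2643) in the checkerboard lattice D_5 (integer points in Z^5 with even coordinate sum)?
(2, -2, 2, 0, -2)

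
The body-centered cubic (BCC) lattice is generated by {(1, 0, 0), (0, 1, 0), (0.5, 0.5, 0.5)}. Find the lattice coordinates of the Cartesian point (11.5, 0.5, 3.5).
8b₁ - 3b₂ + 7b₃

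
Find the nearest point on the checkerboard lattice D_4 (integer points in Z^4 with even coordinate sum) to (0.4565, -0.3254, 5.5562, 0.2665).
(0, 0, 6, 0)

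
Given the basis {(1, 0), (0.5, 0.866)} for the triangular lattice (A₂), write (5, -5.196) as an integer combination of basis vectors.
8b₁ - 6b₂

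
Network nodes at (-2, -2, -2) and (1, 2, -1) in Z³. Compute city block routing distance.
8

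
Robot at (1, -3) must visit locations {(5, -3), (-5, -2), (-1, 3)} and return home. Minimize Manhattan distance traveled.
32
(one optimal route: (1, -3) → (5, -3) → (-5, -2) → (-1, 3) → (1, -3))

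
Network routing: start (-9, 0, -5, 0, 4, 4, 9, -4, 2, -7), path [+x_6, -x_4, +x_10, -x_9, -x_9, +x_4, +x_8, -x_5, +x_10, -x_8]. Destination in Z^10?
(-9, 0, -5, 0, 3, 5, 9, -4, 0, -5)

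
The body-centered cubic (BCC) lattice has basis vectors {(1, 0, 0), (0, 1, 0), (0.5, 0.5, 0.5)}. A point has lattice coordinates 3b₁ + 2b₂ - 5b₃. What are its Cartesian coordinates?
(0.5, -0.5, -2.5)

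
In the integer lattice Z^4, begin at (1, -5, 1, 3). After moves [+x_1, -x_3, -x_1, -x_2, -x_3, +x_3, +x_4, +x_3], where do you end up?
(1, -6, 1, 4)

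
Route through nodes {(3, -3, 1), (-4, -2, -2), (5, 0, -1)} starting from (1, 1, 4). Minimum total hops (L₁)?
28
(one optimal route: (1, 1, 4) → (3, -3, 1) → (5, 0, -1) → (-4, -2, -2))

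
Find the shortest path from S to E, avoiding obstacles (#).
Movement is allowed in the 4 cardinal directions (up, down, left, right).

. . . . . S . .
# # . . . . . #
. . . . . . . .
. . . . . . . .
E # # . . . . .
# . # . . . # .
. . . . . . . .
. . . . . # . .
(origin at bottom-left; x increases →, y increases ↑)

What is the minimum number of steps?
9
(one shortest path: (5, 7) → (4, 7) → (3, 7) → (2, 7) → (2, 6) → (2, 5) → (1, 5) → (0, 5) → (0, 4) → (0, 3))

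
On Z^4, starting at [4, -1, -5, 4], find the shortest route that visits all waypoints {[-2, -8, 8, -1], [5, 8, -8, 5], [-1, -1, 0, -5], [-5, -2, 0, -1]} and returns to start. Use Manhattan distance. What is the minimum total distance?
104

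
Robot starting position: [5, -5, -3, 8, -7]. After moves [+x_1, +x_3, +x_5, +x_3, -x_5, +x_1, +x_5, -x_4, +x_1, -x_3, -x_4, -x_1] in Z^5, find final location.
(7, -5, -2, 6, -6)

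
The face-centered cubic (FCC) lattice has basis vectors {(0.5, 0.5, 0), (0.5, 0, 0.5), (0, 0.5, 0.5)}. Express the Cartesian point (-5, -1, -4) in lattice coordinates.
-2b₁ - 8b₂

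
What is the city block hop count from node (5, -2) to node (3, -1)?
3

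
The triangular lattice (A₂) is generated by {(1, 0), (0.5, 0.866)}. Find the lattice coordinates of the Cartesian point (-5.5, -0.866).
-5b₁ - b₂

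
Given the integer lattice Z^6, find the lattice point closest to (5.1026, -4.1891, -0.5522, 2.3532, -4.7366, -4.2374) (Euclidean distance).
(5, -4, -1, 2, -5, -4)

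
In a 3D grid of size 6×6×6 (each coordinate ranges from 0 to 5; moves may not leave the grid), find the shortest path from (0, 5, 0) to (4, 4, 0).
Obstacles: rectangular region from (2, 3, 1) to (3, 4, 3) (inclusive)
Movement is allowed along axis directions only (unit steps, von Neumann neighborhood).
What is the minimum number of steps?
5
(one shortest path: (0, 5, 0) → (1, 5, 0) → (2, 5, 0) → (3, 5, 0) → (4, 5, 0) → (4, 4, 0))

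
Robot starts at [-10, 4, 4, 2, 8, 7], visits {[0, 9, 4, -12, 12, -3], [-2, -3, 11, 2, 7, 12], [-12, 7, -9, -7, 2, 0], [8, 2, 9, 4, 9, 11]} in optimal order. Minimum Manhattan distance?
148
(one optimal route: (-10, 4, 4, 2, 8, 7) → (-2, -3, 11, 2, 7, 12) → (8, 2, 9, 4, 9, 11) → (0, 9, 4, -12, 12, -3) → (-12, 7, -9, -7, 2, 0))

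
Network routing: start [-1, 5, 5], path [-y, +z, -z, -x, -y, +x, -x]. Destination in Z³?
(-2, 3, 5)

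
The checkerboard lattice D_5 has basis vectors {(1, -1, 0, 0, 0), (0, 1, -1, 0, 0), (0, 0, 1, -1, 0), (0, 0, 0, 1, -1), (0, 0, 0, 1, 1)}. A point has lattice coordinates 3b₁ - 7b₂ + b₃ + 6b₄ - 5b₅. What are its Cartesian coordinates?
(3, -10, 8, 0, -11)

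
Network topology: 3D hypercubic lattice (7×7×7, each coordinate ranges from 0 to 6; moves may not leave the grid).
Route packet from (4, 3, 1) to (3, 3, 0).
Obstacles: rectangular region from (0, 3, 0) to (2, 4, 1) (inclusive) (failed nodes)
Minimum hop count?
2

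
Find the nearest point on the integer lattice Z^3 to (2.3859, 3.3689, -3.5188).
(2, 3, -4)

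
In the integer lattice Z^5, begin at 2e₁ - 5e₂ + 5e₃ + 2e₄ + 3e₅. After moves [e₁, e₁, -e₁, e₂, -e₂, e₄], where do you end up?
(3, -5, 5, 3, 3)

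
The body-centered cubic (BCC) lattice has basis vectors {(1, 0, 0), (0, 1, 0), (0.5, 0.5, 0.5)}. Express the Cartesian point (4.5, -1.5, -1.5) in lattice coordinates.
6b₁ - 3b₃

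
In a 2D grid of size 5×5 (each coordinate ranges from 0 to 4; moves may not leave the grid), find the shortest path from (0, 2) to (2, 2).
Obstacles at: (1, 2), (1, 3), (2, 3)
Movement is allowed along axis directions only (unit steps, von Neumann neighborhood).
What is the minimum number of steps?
4
(one shortest path: (0, 2) → (0, 1) → (1, 1) → (2, 1) → (2, 2))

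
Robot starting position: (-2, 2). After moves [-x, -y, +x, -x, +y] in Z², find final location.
(-3, 2)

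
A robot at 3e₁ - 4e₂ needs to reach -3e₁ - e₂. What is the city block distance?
9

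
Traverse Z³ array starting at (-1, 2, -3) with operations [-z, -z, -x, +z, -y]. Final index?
(-2, 1, -4)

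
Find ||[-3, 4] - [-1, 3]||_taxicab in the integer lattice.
3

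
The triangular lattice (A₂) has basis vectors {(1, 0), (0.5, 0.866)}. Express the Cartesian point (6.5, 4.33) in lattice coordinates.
4b₁ + 5b₂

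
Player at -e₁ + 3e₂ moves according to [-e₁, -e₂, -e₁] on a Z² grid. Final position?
(-3, 2)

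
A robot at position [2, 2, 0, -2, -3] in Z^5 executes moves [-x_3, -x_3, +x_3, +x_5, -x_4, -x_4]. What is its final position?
(2, 2, -1, -4, -2)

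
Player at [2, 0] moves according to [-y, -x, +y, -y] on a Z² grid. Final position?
(1, -1)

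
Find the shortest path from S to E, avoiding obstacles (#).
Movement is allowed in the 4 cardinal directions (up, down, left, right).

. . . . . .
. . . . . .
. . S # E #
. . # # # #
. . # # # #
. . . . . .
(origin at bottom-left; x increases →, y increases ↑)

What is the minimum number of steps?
4
(one shortest path: (2, 3) → (2, 4) → (3, 4) → (4, 4) → (4, 3))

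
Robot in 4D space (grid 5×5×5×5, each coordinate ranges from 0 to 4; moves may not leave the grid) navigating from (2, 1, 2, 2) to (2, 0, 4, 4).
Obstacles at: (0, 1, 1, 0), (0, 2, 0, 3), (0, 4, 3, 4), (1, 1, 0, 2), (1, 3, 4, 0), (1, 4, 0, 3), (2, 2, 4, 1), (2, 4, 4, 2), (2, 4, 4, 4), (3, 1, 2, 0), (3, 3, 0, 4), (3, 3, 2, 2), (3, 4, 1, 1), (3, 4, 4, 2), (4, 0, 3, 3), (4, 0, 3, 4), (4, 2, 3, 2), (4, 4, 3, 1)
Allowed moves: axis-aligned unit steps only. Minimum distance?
5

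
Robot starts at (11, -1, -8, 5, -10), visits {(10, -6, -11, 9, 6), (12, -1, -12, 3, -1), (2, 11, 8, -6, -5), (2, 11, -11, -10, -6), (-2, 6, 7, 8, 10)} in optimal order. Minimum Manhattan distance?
147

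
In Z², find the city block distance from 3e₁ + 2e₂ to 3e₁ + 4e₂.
2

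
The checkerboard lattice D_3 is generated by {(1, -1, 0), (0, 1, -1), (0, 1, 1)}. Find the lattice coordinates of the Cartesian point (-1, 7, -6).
-b₁ + 6b₂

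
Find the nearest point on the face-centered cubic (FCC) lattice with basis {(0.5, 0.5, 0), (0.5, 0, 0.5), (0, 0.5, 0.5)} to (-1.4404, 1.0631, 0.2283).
(-1.5, 1, 0.5)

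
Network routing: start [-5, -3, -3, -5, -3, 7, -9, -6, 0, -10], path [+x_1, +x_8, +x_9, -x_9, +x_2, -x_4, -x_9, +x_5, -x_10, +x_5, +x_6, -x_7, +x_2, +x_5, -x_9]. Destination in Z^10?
(-4, -1, -3, -6, 0, 8, -10, -5, -2, -11)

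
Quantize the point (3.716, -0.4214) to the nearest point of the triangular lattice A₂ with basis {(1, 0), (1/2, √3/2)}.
(3.5, -0.866)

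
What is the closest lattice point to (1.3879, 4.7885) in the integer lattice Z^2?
(1, 5)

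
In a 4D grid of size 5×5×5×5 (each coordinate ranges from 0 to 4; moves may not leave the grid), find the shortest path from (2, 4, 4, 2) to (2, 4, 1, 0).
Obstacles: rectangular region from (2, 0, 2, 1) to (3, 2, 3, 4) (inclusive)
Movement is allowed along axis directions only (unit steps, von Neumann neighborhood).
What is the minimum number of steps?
5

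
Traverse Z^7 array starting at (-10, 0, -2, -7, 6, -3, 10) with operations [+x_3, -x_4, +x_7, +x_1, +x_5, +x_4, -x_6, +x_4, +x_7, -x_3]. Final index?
(-9, 0, -2, -6, 7, -4, 12)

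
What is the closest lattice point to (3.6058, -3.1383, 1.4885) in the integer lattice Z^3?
(4, -3, 1)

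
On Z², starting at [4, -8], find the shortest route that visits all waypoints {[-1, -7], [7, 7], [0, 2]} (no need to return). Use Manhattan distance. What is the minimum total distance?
28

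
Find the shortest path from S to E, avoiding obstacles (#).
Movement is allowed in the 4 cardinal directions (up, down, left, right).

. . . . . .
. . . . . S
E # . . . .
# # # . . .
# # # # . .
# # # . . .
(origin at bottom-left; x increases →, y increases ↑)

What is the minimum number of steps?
6
(one shortest path: (5, 4) → (4, 4) → (3, 4) → (2, 4) → (1, 4) → (0, 4) → (0, 3))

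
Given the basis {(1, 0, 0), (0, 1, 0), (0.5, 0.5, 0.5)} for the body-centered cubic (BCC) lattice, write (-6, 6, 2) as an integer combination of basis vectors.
-8b₁ + 4b₂ + 4b₃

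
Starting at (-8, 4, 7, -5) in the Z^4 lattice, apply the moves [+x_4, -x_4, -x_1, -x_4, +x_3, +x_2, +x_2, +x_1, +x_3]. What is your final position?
(-8, 6, 9, -6)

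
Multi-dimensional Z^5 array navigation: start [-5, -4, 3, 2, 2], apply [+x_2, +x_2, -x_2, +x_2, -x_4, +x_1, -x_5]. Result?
(-4, -2, 3, 1, 1)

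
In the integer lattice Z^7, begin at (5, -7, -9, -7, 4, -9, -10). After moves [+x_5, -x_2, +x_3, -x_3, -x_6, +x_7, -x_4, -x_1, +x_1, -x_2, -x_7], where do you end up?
(5, -9, -9, -8, 5, -10, -10)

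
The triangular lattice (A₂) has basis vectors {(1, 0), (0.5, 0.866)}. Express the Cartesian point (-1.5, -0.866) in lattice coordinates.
-b₁ - b₂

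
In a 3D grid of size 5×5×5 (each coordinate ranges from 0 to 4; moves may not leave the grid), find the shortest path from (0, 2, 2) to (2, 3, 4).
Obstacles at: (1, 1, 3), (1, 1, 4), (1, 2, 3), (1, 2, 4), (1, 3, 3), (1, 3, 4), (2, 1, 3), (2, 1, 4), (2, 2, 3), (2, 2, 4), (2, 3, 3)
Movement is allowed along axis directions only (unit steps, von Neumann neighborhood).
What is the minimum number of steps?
7
(one shortest path: (0, 2, 2) → (1, 2, 2) → (2, 2, 2) → (3, 2, 2) → (3, 3, 2) → (3, 3, 3) → (3, 3, 4) → (2, 3, 4))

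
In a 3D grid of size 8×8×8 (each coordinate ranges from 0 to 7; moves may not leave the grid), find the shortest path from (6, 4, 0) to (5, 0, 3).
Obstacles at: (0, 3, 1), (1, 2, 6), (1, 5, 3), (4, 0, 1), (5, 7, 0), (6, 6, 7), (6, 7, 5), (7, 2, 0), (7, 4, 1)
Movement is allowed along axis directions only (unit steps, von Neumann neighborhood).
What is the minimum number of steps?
8
(one shortest path: (6, 4, 0) → (5, 4, 0) → (5, 3, 0) → (5, 2, 0) → (5, 1, 0) → (5, 0, 0) → (5, 0, 1) → (5, 0, 2) → (5, 0, 3))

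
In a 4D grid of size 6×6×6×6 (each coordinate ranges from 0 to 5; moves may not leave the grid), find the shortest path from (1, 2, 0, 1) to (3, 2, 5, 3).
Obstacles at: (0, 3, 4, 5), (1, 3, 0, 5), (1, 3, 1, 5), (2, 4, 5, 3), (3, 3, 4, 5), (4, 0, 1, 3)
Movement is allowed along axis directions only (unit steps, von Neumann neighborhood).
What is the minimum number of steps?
9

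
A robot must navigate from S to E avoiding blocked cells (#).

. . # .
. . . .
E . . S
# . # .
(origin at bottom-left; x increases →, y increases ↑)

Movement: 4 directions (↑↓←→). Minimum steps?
3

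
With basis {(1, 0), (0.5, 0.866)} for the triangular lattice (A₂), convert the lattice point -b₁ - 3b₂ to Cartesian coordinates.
(-2.5, -2.598)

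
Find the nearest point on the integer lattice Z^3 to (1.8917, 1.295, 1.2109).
(2, 1, 1)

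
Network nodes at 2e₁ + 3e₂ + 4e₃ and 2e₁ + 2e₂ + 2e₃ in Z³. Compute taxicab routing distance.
3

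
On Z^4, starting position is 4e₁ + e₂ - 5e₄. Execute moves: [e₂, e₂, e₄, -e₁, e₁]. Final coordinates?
(4, 3, 0, -4)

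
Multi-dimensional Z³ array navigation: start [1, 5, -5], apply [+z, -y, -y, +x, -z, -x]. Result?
(1, 3, -5)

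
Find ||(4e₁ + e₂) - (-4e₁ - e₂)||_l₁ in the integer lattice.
10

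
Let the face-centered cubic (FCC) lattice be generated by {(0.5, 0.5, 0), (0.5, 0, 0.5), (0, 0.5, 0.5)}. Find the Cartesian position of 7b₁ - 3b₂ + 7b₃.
(2, 7, 2)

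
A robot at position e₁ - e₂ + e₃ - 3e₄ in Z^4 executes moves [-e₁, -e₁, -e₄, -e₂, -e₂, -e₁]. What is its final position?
(-2, -3, 1, -4)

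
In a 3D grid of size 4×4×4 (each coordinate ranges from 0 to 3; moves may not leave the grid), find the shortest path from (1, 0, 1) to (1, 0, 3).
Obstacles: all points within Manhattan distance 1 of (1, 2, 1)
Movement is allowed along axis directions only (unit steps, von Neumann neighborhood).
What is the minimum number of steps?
2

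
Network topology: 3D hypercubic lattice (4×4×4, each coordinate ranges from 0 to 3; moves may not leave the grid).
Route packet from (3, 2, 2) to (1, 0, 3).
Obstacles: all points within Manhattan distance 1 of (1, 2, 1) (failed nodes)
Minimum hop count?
5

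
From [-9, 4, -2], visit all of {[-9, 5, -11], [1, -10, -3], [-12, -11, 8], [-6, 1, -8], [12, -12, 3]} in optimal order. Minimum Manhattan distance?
92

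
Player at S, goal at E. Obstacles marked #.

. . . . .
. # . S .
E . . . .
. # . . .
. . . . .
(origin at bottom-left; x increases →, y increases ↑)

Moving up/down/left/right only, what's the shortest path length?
4
(one shortest path: (3, 3) → (2, 3) → (2, 2) → (1, 2) → (0, 2))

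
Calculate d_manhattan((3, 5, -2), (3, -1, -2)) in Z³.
6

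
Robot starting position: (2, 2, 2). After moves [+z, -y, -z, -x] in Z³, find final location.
(1, 1, 2)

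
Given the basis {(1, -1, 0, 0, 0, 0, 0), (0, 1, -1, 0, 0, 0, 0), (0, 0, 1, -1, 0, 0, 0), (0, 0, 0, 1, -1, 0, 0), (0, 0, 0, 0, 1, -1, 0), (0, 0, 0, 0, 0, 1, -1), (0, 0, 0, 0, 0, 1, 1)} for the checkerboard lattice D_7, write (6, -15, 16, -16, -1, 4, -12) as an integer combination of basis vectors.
6b₁ - 9b₂ + 7b₃ - 9b₄ - 10b₅ + 3b₆ - 9b₇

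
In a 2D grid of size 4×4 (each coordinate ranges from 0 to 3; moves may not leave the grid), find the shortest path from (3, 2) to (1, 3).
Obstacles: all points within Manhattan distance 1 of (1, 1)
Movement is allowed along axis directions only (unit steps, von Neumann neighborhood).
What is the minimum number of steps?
3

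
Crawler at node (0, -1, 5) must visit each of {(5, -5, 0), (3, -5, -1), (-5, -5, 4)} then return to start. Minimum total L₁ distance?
40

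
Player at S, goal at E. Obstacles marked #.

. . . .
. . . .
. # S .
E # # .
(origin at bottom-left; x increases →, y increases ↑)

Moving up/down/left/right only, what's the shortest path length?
5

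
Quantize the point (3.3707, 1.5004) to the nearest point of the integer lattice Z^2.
(3, 2)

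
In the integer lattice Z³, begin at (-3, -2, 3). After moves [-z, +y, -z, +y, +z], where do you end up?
(-3, 0, 2)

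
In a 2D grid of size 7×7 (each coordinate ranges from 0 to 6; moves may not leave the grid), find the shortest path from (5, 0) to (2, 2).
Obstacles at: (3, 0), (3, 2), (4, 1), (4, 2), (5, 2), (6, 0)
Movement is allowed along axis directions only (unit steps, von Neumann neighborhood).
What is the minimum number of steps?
9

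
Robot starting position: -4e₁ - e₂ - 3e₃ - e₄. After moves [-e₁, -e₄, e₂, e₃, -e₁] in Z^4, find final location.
(-6, 0, -2, -2)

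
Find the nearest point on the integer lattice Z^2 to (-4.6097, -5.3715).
(-5, -5)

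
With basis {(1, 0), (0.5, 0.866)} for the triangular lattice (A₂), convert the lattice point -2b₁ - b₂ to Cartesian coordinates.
(-2.5, -0.866)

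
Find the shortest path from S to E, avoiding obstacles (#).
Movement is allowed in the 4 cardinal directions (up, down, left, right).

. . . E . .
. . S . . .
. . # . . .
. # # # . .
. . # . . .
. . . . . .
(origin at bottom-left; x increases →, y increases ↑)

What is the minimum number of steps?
2
(one shortest path: (2, 4) → (3, 4) → (3, 5))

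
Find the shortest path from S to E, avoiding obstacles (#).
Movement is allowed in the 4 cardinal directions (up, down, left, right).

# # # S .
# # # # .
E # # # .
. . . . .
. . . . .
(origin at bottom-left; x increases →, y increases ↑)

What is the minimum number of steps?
9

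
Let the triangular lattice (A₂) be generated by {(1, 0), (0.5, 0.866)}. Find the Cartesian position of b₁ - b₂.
(0.5, -0.866)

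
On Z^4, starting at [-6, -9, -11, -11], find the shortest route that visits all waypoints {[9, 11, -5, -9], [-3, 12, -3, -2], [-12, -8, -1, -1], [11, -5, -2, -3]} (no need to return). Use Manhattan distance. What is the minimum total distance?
105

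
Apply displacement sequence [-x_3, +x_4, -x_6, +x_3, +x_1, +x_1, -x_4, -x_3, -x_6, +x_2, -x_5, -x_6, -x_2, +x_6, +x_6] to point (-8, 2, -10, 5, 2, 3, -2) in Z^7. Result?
(-6, 2, -11, 5, 1, 2, -2)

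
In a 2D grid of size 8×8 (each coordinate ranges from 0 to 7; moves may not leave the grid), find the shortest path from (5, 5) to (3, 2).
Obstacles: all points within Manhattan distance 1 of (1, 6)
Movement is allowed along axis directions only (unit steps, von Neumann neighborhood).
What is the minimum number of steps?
5
(one shortest path: (5, 5) → (4, 5) → (3, 5) → (3, 4) → (3, 3) → (3, 2))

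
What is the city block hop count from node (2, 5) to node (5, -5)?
13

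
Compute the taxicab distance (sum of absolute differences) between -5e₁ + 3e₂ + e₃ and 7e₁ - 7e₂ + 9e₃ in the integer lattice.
30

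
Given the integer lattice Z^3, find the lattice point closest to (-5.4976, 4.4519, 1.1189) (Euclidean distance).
(-5, 4, 1)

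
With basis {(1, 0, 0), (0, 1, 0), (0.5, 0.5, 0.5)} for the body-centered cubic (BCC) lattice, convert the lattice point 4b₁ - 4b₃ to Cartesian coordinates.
(2, -2, -2)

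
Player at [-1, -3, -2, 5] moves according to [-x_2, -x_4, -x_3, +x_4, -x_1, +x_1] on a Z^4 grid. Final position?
(-1, -4, -3, 5)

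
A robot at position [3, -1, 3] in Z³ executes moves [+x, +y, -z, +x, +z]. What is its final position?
(5, 0, 3)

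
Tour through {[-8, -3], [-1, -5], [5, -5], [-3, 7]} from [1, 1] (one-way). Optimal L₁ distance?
40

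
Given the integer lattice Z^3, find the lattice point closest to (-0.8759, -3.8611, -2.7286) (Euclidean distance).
(-1, -4, -3)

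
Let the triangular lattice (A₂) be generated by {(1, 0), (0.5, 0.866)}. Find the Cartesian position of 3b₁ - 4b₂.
(1, -3.464)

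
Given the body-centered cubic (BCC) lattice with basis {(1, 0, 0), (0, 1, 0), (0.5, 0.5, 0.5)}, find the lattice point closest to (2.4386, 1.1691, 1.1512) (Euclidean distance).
(2.5, 1.5, 1.5)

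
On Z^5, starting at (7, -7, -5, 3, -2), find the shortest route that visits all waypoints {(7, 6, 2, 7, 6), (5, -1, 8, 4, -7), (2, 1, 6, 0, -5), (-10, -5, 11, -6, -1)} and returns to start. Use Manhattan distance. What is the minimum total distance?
154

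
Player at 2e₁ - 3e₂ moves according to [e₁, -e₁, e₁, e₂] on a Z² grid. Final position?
(3, -2)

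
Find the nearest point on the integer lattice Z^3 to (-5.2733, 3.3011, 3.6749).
(-5, 3, 4)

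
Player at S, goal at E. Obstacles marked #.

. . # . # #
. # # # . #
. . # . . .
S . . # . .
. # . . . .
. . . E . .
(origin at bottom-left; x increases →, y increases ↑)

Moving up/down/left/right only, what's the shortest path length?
5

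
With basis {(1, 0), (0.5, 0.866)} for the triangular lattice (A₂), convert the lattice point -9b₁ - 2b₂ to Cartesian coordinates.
(-10, -1.732)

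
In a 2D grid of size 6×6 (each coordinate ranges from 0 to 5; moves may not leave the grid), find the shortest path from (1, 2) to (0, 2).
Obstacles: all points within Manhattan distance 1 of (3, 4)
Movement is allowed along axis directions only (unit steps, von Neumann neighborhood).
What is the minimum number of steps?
1
(one shortest path: (1, 2) → (0, 2))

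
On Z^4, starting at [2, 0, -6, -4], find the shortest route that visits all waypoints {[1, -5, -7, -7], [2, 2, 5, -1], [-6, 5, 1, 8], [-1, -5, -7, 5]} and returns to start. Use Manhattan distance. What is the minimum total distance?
90
(one optimal route: (2, 0, -6, -4) → (1, -5, -7, -7) → (-1, -5, -7, 5) → (-6, 5, 1, 8) → (2, 2, 5, -1) → (2, 0, -6, -4))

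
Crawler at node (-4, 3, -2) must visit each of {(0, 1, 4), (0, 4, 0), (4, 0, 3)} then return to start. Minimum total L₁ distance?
36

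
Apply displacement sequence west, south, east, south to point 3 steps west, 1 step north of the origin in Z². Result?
(-3, -1)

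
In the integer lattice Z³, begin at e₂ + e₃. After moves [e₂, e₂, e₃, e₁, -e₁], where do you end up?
(0, 3, 2)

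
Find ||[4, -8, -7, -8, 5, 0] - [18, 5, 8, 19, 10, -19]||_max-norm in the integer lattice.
27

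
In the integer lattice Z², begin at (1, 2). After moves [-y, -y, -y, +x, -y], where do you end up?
(2, -2)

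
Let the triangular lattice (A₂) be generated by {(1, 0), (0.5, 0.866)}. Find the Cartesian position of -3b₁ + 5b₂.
(-0.5, 4.33)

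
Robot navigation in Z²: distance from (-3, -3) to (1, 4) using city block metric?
11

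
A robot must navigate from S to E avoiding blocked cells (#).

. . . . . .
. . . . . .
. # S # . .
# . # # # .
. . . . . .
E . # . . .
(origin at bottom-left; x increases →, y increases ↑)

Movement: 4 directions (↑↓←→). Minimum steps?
13
(one shortest path: (2, 3) → (2, 4) → (3, 4) → (4, 4) → (5, 4) → (5, 3) → (5, 2) → (5, 1) → (4, 1) → (3, 1) → (2, 1) → (1, 1) → (0, 1) → (0, 0))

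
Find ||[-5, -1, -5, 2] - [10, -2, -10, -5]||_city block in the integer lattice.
28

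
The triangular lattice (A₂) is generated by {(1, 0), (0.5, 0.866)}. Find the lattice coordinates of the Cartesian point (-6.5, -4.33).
-4b₁ - 5b₂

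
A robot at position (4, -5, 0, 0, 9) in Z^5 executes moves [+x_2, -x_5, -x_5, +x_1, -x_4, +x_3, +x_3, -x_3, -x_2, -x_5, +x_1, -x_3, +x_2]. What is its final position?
(6, -4, 0, -1, 6)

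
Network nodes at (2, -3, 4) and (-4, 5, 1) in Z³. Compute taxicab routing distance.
17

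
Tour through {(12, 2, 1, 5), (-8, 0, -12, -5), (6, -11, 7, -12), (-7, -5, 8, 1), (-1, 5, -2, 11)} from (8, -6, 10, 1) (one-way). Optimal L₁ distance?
151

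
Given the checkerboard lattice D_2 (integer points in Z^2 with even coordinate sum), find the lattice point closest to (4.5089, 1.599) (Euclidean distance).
(4, 2)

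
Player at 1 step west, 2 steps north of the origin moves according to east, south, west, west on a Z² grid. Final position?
(-2, 1)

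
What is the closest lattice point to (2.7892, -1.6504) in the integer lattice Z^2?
(3, -2)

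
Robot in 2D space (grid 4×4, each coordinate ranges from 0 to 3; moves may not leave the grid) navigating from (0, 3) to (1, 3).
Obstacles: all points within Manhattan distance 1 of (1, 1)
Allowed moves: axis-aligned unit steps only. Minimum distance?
1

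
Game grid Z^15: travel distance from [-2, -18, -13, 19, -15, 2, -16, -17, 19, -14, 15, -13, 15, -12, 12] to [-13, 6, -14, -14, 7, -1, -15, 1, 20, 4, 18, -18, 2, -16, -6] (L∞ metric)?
33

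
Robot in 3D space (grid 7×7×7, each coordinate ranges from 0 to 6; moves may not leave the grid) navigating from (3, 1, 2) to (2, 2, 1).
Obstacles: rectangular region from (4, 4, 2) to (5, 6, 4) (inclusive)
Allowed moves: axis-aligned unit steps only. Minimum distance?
3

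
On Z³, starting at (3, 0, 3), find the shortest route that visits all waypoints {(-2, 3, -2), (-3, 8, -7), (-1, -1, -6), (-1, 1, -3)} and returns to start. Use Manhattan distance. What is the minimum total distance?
52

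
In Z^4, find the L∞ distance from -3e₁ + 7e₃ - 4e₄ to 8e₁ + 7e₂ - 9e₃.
16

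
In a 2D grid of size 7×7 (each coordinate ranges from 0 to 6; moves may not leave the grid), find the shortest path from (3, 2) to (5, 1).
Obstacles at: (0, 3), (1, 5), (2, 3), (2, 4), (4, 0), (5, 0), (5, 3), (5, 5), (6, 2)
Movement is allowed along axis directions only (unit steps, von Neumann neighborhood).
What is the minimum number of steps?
3
(one shortest path: (3, 2) → (4, 2) → (5, 2) → (5, 1))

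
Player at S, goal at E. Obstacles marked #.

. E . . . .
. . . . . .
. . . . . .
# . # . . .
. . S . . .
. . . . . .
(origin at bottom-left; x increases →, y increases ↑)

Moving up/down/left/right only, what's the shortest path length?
5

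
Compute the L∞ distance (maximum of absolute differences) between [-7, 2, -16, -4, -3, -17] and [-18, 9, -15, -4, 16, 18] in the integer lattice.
35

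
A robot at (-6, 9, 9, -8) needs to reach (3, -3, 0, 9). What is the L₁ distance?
47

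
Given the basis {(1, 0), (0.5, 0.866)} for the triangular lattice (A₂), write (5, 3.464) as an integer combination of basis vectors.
3b₁ + 4b₂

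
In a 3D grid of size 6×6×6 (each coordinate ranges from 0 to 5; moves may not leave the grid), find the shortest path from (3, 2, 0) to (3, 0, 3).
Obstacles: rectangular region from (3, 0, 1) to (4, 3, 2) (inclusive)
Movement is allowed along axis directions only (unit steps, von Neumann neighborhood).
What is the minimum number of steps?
7
(one shortest path: (3, 2, 0) → (2, 2, 0) → (2, 1, 0) → (2, 0, 0) → (2, 0, 1) → (2, 0, 2) → (2, 0, 3) → (3, 0, 3))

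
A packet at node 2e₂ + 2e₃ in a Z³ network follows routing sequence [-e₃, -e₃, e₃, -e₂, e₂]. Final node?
(0, 2, 1)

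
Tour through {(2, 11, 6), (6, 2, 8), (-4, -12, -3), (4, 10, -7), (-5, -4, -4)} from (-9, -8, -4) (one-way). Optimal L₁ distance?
77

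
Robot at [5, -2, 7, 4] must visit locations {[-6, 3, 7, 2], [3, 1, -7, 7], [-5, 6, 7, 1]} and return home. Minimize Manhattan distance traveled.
78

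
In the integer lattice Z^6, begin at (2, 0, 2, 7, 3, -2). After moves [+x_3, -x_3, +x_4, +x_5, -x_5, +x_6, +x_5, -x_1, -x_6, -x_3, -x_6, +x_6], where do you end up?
(1, 0, 1, 8, 4, -2)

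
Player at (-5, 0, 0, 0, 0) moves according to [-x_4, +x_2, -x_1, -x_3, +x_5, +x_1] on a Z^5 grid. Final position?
(-5, 1, -1, -1, 1)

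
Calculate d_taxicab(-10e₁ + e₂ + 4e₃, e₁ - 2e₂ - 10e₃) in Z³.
28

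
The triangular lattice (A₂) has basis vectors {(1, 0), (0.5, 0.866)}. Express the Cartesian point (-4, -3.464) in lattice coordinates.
-2b₁ - 4b₂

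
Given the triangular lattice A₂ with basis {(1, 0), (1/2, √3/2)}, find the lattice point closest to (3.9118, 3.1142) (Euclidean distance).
(4, 3.464)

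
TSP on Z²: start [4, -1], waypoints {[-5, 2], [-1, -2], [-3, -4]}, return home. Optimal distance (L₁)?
30
(one optimal route: (4, -1) → (-5, 2) → (-3, -4) → (-1, -2) → (4, -1))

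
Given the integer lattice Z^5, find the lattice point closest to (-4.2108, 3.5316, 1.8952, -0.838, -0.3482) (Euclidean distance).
(-4, 4, 2, -1, 0)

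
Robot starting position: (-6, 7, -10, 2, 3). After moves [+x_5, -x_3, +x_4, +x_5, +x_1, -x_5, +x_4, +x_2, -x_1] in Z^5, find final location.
(-6, 8, -11, 4, 4)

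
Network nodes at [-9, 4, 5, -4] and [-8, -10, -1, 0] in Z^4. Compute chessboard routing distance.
14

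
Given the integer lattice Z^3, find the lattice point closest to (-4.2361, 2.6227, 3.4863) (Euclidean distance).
(-4, 3, 3)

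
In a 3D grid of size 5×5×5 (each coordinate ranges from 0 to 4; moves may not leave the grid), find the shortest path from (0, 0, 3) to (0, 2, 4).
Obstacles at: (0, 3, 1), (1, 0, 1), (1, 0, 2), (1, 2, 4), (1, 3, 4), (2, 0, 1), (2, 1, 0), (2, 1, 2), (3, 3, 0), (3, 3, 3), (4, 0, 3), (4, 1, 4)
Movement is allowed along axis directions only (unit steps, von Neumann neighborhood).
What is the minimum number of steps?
3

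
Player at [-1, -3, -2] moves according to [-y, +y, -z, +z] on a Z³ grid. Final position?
(-1, -3, -2)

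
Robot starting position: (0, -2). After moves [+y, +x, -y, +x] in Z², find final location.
(2, -2)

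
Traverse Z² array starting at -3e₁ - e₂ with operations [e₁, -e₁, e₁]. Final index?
(-2, -1)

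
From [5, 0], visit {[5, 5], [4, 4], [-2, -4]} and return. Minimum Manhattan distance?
32
(one optimal route: (5, 0) → (5, 5) → (4, 4) → (-2, -4) → (5, 0))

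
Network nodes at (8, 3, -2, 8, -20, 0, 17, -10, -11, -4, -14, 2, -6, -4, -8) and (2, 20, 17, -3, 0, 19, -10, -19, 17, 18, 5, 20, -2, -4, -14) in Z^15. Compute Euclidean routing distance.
66.2042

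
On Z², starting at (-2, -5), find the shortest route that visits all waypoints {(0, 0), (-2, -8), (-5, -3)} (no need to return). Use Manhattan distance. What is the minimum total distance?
19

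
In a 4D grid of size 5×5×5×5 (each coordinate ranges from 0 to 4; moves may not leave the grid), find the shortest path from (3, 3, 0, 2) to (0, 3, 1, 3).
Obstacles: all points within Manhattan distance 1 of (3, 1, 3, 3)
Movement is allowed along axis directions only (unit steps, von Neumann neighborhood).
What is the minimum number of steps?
5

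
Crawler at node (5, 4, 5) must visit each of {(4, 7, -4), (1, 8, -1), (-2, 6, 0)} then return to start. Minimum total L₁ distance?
40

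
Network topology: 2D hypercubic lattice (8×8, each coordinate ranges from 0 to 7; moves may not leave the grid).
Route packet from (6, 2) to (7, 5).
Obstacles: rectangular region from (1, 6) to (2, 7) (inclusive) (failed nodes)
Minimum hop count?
4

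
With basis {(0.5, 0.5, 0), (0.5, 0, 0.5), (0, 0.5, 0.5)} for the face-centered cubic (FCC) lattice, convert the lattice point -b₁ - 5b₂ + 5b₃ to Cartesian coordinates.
(-3, 2, 0)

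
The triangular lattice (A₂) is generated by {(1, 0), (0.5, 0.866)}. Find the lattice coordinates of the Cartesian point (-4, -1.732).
-3b₁ - 2b₂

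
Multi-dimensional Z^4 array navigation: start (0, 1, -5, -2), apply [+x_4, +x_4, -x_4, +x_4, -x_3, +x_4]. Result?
(0, 1, -6, 1)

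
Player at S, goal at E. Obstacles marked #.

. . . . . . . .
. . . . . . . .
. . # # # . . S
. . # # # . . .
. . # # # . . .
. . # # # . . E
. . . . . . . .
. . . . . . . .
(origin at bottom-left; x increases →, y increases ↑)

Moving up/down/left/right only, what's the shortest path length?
3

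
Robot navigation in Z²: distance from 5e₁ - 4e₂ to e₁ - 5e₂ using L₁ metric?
5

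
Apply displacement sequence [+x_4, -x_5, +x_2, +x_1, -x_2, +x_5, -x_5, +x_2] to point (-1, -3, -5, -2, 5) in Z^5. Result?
(0, -2, -5, -1, 4)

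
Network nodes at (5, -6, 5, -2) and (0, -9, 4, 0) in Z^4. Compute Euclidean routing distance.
6.245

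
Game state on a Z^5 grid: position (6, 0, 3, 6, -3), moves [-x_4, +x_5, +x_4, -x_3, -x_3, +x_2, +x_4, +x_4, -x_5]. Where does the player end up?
(6, 1, 1, 8, -3)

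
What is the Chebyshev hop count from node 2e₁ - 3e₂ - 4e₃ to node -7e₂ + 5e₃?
9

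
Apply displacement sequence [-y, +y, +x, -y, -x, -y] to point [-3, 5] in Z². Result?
(-3, 3)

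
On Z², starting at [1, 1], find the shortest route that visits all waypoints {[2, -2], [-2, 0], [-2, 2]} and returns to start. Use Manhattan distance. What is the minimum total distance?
16
(one optimal route: (1, 1) → (2, -2) → (-2, 0) → (-2, 2) → (1, 1))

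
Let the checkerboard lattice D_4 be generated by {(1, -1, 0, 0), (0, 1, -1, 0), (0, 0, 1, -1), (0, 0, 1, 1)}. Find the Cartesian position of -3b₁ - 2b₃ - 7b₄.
(-3, 3, -9, -5)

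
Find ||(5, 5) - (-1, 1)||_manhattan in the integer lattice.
10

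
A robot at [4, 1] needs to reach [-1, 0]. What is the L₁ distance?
6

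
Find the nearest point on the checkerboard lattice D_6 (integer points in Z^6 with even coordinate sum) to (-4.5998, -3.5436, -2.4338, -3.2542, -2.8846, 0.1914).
(-5, -3, -2, -3, -3, 0)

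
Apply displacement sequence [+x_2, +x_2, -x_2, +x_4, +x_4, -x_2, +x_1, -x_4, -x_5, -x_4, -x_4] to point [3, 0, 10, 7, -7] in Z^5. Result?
(4, 0, 10, 6, -8)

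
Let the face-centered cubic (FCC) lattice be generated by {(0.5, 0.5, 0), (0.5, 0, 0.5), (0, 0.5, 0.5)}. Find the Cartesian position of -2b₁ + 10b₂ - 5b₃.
(4, -3.5, 2.5)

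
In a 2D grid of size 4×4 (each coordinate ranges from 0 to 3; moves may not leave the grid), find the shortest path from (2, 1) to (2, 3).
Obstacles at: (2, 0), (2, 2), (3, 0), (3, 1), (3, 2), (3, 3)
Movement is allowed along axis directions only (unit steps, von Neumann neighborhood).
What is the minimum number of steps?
4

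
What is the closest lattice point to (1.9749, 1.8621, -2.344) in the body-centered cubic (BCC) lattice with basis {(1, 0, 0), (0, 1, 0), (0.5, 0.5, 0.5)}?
(2, 2, -2)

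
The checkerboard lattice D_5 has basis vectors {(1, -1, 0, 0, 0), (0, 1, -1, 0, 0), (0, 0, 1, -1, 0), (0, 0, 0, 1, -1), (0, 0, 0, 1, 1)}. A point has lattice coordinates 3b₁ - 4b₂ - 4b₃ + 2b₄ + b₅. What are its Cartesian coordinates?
(3, -7, 0, 7, -1)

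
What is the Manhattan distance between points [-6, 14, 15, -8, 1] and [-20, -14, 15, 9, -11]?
71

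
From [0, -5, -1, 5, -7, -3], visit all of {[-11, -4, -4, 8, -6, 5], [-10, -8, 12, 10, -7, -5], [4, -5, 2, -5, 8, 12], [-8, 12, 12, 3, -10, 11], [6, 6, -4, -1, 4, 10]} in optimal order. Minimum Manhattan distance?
193
(one optimal route: (0, -5, -1, 5, -7, -3) → (-11, -4, -4, 8, -6, 5) → (-10, -8, 12, 10, -7, -5) → (-8, 12, 12, 3, -10, 11) → (6, 6, -4, -1, 4, 10) → (4, -5, 2, -5, 8, 12))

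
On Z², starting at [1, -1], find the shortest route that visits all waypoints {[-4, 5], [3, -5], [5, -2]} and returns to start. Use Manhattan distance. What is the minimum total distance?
38
(one optimal route: (1, -1) → (-4, 5) → (3, -5) → (5, -2) → (1, -1))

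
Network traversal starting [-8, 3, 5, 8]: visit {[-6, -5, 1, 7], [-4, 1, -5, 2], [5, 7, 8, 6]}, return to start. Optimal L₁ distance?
88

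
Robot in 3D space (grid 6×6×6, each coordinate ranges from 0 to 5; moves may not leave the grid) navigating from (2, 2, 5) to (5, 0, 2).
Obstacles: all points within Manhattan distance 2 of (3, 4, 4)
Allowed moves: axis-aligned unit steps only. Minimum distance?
8
(one shortest path: (2, 2, 5) → (3, 2, 5) → (4, 2, 5) → (5, 2, 5) → (5, 1, 5) → (5, 0, 5) → (5, 0, 4) → (5, 0, 3) → (5, 0, 2))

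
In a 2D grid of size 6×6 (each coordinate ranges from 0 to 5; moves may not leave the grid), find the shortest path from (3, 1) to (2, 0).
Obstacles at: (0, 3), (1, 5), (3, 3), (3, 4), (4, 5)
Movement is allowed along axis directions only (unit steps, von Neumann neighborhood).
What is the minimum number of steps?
2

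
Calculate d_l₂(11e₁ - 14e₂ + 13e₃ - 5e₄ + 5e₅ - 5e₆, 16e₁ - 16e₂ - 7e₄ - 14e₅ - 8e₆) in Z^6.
23.9165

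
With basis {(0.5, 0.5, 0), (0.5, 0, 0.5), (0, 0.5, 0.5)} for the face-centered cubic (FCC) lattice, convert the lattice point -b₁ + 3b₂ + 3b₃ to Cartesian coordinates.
(1, 1, 3)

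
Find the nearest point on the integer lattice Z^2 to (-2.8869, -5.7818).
(-3, -6)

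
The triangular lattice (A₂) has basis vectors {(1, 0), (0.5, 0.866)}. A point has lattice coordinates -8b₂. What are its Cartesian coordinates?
(-4, -6.928)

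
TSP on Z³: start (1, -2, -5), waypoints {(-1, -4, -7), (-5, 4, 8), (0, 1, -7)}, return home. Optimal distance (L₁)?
60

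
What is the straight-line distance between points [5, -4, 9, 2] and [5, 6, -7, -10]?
22.3607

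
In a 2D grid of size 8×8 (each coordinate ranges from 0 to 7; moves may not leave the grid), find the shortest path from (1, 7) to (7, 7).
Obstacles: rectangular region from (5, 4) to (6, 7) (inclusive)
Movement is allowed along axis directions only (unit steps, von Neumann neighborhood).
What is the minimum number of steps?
14
(one shortest path: (1, 7) → (2, 7) → (3, 7) → (4, 7) → (4, 6) → (4, 5) → (4, 4) → (4, 3) → (5, 3) → (6, 3) → (7, 3) → (7, 4) → (7, 5) → (7, 6) → (7, 7))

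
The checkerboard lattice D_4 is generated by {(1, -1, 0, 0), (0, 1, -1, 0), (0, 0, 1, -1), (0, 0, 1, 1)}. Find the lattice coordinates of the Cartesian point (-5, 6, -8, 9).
-5b₁ + b₂ - 8b₃ + b₄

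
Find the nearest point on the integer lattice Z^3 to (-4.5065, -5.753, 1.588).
(-5, -6, 2)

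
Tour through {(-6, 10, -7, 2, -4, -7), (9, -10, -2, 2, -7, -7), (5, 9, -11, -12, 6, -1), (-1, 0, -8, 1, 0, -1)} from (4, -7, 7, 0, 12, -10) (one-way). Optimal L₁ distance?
148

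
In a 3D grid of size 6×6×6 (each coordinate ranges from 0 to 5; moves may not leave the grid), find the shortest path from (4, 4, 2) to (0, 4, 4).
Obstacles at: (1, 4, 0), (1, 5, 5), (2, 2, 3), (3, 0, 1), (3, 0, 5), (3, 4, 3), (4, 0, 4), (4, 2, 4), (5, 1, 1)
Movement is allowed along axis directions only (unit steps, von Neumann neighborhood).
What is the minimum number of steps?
6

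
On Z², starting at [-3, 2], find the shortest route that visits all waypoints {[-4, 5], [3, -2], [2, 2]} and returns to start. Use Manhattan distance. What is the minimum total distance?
28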